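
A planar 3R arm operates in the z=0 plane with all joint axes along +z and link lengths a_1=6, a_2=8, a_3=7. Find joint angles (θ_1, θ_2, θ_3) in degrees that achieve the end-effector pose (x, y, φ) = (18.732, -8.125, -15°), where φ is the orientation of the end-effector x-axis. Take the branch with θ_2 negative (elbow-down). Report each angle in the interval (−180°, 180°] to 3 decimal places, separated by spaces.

wrist centre = target − a_3·(cos φ, sin φ) = (11.9705, -6.3133)
cos θ_2 = (183.1507−6²−8²)/(2·6·8) = 0.8662; θ_2 = -29.9854° (elbow-down)
β = atan2(-6.3133,11.9705) = -27.8072°; ψ = atan2(-3.9982,12.9292) = -17.1837°
θ_1 = β − ψ = -10.6235°
θ_3 = φ − θ_1 − θ_2 = 25.6089° (wrapped to (-180°,180°])

-10.624 -29.985 25.609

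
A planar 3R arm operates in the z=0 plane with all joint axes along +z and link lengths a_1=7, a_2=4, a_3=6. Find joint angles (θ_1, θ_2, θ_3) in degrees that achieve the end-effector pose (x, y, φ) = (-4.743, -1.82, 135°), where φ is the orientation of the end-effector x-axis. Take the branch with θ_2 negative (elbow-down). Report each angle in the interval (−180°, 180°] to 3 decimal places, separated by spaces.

-60.003 -119.993 -45.004

wrist centre = target − a_3·(cos φ, sin φ) = (-0.5004, -6.0626)
cos θ_2 = (37.0060−7²−4²)/(2·7·4) = -0.4999; θ_2 = -119.9929° (elbow-down)
β = atan2(-6.0626,-0.5004) = -94.7180°; ψ = atan2(-3.4643,5.0004) = -34.7146°
θ_1 = β − ψ = -60.0034°
θ_3 = φ − θ_1 − θ_2 = -45.0037° (wrapped to (-180°,180°])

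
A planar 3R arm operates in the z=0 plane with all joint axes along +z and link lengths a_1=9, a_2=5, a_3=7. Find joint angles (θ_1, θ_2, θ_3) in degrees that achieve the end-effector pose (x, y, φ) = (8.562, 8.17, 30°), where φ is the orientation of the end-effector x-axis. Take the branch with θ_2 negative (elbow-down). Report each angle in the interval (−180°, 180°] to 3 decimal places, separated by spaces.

wrist centre = target − a_3·(cos φ, sin φ) = (2.4998, 4.6700)
cos θ_2 = (28.0580−9²−5²)/(2·9·5) = -0.8660; θ_2 = -149.9996° (elbow-down)
β = atan2(4.6700,2.4998) = 61.8401°; ψ = atan2(-2.5000,4.6699) = -28.1624°
θ_1 = β − ψ = 90.0025°
θ_3 = φ − θ_1 − θ_2 = 89.9971° (wrapped to (-180°,180°])

90.003 -150.000 89.997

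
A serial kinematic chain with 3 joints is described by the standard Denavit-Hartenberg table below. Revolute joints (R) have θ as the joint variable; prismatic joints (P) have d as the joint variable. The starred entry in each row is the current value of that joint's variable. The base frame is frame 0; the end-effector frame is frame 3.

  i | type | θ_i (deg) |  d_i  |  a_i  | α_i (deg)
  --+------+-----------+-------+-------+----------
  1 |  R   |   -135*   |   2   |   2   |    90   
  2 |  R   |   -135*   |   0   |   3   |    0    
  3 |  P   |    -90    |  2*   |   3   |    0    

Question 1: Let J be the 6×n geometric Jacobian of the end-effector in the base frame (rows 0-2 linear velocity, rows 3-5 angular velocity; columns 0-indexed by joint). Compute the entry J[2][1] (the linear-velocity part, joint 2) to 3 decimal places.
axis z_1 = (-0.7071,0.7071,0.0000); lever o_n−o_1 = (1.5858,4.4142,-0.0000)
cross product → J_v[:, 1] = (-0.0000,-0.0000,-4.2426)
J_ω[:, 1] = z_1
entry J[2][1] = -4.2426

-4.243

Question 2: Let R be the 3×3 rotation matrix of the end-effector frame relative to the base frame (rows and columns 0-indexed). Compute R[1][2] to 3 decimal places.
0.707

End-effector z-axis (col 2 of R) = (-0.7071,0.7071,0.0000)
R[1][2] = 0.7071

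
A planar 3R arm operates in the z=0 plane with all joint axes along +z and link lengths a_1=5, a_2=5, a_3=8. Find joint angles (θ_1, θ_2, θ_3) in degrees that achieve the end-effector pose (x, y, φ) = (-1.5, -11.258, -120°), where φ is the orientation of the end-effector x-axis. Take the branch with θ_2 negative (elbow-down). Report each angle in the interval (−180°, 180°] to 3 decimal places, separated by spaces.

wrist centre = target − a_3·(cos φ, sin φ) = (2.5000, -4.3298)
cos θ_2 = (24.9971−5²−5²)/(2·5·5) = -0.5001; θ_2 = -120.0038° (elbow-down)
β = atan2(-4.3298,2.5000) = -59.9981°; ψ = atan2(-4.3300,2.4997) = -60.0019°
θ_1 = β − ψ = 0.0038°
θ_3 = φ − θ_1 − θ_2 = -0.0000° (wrapped to (-180°,180°])

0.004 -120.004 -0.000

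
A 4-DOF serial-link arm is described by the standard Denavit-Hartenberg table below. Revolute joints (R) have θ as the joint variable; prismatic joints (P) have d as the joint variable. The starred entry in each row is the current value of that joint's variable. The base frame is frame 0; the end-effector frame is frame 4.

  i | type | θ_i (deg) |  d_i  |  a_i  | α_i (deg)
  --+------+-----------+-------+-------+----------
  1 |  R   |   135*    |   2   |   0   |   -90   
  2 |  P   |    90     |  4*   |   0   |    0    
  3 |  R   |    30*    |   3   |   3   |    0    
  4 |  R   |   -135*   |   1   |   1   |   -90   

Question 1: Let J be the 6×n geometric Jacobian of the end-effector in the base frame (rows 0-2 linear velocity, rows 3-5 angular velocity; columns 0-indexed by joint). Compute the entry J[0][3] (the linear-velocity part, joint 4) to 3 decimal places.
axis z_3 = (-0.7071,-0.7071,0.0000); lever o_n−o_3 = (-1.3901,-0.0241,0.2588)
cross product → J_v[:, 3] = (-0.1830,0.1830,-0.9659)
J_ω[:, 3] = z_3
entry J[0][3] = -0.1830

-0.183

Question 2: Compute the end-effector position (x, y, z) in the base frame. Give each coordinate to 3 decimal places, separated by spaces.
-5.279 -6.035 -0.339

after link 1: o_1 = (0.0000, 0.0000, 2.0000)
after link 2: o_2 = (-2.8284, -2.8284, 2.0000)
after link 3: o_3 = (-3.8891, -6.0104, -0.5981)
after link 4: o_4 = (-5.2792, -6.0345, -0.3393)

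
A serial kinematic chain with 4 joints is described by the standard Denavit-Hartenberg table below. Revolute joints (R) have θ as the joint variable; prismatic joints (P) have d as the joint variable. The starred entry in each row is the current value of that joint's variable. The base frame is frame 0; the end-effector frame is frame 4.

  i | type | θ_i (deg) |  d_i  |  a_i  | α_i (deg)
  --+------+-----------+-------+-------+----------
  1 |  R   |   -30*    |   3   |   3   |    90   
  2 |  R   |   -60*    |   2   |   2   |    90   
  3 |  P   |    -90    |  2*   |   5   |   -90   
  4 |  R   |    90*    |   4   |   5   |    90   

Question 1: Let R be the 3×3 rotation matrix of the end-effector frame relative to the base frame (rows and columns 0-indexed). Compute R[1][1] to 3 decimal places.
-0.250

End-effector y-axis (col 1 of R) = (0.4330,-0.2500,-0.8660)
R[1][1] = -0.2500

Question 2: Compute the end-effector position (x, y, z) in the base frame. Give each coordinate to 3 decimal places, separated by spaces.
8.946 -1.701 -0.696

after link 1: o_1 = (2.5981, -1.5000, 3.0000)
after link 2: o_2 = (2.4641, -3.7321, 1.2679)
after link 3: o_3 = (3.4641, 1.4641, 0.2679)
after link 4: o_4 = (8.9462, -1.7010, -0.6962)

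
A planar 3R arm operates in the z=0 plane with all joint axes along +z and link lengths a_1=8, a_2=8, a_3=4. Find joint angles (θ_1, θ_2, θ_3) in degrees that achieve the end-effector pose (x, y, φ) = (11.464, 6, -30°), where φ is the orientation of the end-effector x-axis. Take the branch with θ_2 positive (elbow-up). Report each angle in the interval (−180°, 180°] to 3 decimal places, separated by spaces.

0.000 90.001 -120.001

wrist centre = target − a_3·(cos φ, sin φ) = (7.9999, 8.0000)
cos θ_2 = (127.9984−8²−8²)/(2·8·8) = -0.0000; θ_2 = 90.0007° (elbow-up)
β = atan2(8.0000,7.9999) = 45.0004°; ψ = atan2(8.0000,7.9999) = 45.0004°
θ_1 = β − ψ = 0.0000°
θ_3 = φ − θ_1 − θ_2 = -120.0007° (wrapped to (-180°,180°])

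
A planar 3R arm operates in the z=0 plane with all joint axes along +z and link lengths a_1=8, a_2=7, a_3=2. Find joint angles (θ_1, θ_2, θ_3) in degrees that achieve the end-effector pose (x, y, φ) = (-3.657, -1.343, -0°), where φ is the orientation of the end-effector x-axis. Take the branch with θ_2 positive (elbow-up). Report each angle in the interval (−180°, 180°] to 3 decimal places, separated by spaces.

wrist centre = target − a_3·(cos φ, sin φ) = (-5.6570, -1.3430)
cos θ_2 = (33.8053−8²−7²)/(2·8·7) = -0.7071; θ_2 = 134.9991° (elbow-up)
β = atan2(-1.3430,-5.6570) = -166.6449°; ψ = atan2(4.9498,3.0503) = 58.3565°
θ_1 = β − ψ = -225.0015°
θ_3 = φ − θ_1 − θ_2 = 90.0024° (wrapped to (-180°,180°])

134.999 134.999 90.002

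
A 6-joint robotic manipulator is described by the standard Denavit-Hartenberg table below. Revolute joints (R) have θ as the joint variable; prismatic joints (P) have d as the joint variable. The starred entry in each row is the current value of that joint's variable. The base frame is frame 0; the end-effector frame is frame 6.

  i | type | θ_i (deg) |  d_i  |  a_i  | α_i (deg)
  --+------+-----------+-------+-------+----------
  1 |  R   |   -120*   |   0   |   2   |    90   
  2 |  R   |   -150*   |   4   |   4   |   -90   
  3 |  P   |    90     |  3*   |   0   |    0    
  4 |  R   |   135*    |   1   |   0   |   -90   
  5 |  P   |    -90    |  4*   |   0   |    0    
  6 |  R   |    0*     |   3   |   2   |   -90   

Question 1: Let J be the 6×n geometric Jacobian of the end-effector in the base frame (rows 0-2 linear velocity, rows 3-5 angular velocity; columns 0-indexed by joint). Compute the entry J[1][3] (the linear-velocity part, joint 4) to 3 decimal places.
axis z_3 = (-0.2500,-0.4330,-0.8660); lever o_n−o_3 = (-2.8933,4.8881,-5.0729)
cross product → J_v[:, 3] = (6.4299,1.2374,-2.4749)
J_ω[:, 3] = z_3
entry J[1][3] = 1.2374

1.237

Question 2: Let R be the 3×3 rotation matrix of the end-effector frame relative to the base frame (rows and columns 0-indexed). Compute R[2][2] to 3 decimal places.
0.354

End-effector z-axis (col 2 of R) = (-0.9186,-0.1768,0.3536)
R[2][2] = 0.3536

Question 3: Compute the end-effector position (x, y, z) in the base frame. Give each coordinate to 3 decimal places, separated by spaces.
-6.375 6.857 -9.671

after link 1: o_1 = (-1.0000, -1.7321, 0.0000)
after link 2: o_2 = (-2.7321, 3.2679, -2.0000)
after link 3: o_3 = (-3.4821, 1.9689, -4.5981)
after link 4: o_4 = (-3.7321, 1.5359, -5.4641)
after link 5: o_5 = (-4.9568, 5.0714, -6.8783)
after link 6: o_6 = (-6.3754, 6.8571, -9.6710)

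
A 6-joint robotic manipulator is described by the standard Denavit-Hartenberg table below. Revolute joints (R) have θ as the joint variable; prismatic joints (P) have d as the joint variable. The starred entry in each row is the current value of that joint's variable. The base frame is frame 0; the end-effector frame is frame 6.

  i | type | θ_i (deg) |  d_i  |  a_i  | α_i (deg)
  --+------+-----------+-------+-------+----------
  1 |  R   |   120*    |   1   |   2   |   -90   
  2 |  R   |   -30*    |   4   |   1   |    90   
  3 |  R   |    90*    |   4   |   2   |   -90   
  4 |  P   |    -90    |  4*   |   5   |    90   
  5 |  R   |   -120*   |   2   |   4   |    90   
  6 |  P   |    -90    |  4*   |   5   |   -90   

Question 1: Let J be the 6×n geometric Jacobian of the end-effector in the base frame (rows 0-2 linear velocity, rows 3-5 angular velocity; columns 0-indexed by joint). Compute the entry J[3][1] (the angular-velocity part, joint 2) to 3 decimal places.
-0.866

axis z_1 = (-0.8660,-0.5000,0.0000); lever o_n−o_1 = (-6.2452,-7.1830,2.2942)
cross product → J_v[:, 1] = (-1.1471,1.9869,3.0981)
J_ω[:, 1] = z_1
entry J[3][1] = -0.8660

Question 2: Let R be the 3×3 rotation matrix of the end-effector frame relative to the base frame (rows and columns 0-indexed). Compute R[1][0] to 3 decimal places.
End-effector x-axis (col 0 of R) = (-0.8660,-0.5000,-0.0000)
R[1][0] = -0.5000

-0.500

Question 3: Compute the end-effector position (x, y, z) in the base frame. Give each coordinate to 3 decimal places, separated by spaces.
after link 1: o_1 = (-1.0000, 1.7321, 1.0000)
after link 2: o_2 = (-4.8971, 0.4821, 1.5000)
after link 3: o_3 = (-5.6292, -2.2500, 4.9641)
after link 4: o_4 = (-2.6471, -7.4151, 7.2942)
after link 5: o_5 = (-2.9151, -2.9510, 7.2942)
after link 6: o_6 = (-7.2452, -5.4510, 3.2942)

-7.245 -5.451 3.294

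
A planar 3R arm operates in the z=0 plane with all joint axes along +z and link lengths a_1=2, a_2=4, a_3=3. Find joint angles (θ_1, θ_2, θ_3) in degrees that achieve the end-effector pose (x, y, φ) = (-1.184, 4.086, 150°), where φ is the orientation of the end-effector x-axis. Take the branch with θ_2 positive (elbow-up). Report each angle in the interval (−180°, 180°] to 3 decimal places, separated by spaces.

-44.991 134.996 59.995

wrist centre = target − a_3·(cos φ, sin φ) = (1.4141, 2.5860)
cos θ_2 = (8.6870−2²−4²)/(2·2·4) = -0.7071; θ_2 = 134.9964° (elbow-up)
β = atan2(2.5860,1.4141) = 61.3293°; ψ = atan2(2.8286,-0.8282) = 106.3206°
θ_1 = β − ψ = -44.9913°
θ_3 = φ − θ_1 − θ_2 = 59.9950° (wrapped to (-180°,180°])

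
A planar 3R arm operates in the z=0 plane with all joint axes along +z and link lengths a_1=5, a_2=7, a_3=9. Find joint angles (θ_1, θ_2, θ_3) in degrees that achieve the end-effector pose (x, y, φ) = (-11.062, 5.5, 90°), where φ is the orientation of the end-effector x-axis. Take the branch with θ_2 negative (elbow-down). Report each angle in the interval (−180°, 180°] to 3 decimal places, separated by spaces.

-144.882 -30.006 -95.112

wrist centre = target − a_3·(cos φ, sin φ) = (-11.0620, -3.5000)
cos θ_2 = (134.6178−5²−7²)/(2·5·7) = 0.8660; θ_2 = -30.0064° (elbow-down)
β = atan2(-3.5000,-11.0620) = -162.4427°; ψ = atan2(-3.5007,11.0618) = -17.5608°
θ_1 = β − ψ = -144.8819°
θ_3 = φ − θ_1 − θ_2 = -95.1117° (wrapped to (-180°,180°])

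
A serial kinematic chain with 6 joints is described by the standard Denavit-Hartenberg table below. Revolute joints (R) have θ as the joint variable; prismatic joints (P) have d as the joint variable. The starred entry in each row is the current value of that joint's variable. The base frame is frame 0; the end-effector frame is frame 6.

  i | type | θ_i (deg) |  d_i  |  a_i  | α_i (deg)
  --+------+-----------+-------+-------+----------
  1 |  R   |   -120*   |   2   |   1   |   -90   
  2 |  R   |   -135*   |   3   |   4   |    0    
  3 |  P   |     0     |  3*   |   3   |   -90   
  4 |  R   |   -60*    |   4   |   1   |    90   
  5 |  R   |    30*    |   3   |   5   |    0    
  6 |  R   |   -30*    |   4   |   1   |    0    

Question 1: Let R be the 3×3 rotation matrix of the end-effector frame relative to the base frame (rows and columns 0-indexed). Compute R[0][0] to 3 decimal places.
End-effector x-axis (col 0 of R) = (0.9268,-0.1268,0.3536)
R[0][0] = 0.9268

0.927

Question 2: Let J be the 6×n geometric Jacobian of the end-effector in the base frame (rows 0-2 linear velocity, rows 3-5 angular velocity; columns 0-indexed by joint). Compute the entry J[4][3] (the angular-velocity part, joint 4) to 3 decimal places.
axis z_3 = (-0.3536,-0.6124,0.7071); lever o_n−o_3 = (4.4563,-10.2456,2.5476)
cross product → J_v[:, 3] = (5.6846,4.0518,6.3513)
J_ω[:, 3] = z_3
entry J[4][3] = -0.6124

-0.612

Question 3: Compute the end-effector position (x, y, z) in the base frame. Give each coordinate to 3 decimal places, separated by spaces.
after link 1: o_1 = (-0.5000, -0.8660, 2.0000)
after link 2: o_2 = (3.5123, 0.0835, 4.8284)
after link 3: o_3 = (7.1710, 0.4206, 6.9497)
after link 4: o_4 = (6.6836, -2.1557, 10.1317)
after link 5: o_5 = (10.1932, -6.5768, 11.5933)
after link 6: o_6 = (11.6273, -9.8250, 9.4974)

11.627 -9.825 9.497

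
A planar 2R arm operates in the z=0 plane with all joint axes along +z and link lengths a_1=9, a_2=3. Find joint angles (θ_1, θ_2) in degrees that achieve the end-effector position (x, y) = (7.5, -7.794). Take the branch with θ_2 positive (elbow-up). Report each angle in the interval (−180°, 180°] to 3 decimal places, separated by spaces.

-60.000 60.004

cos θ_2 = (116.9964−9²−3²)/(2·9·3) = 0.4999; θ_2 = 60.0044° (elbow-up)
β = atan2(-7.7940,7.5000) = -46.1013°; ψ = atan2(2.5982,10.4998) = 13.8987°
θ_1 = β − ψ = -60.0000°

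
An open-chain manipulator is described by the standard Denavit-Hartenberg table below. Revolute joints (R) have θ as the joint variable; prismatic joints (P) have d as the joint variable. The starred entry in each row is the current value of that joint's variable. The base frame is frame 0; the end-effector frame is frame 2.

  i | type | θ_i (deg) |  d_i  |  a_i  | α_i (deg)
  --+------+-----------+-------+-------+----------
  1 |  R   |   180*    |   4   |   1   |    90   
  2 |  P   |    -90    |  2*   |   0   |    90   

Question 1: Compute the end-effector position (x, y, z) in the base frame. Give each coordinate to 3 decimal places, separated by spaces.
-1.000 2.000 4.000

after link 1: o_1 = (-1.0000, 0.0000, 4.0000)
after link 2: o_2 = (-1.0000, 2.0000, 4.0000)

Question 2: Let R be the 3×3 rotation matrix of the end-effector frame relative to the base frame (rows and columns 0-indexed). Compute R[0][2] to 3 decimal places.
End-effector z-axis (col 2 of R) = (1.0000,-0.0000,-0.0000)
R[0][2] = 1.0000

1.000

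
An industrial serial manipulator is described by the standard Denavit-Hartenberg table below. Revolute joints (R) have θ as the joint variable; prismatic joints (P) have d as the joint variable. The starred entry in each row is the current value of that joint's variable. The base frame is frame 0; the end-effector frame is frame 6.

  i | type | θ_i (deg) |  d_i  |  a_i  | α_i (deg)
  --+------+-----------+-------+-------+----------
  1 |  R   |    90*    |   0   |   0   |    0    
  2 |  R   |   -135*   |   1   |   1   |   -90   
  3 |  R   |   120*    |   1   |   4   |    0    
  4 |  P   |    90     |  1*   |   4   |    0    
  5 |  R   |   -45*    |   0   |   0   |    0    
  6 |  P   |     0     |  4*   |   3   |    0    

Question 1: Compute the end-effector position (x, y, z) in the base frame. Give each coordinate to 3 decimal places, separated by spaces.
after link 1: o_1 = (0.0000, 0.0000, 0.0000)
after link 2: o_2 = (0.7071, -0.7071, 1.0000)
after link 3: o_3 = (0.0000, 1.4142, -2.4641)
after link 4: o_4 = (-1.7424, 4.5708, -0.4641)
after link 5: o_5 = (-1.7424, 4.5708, -0.4641)
after link 6: o_6 = (-0.9630, 9.4483, -1.2406)

-0.963 9.448 -1.241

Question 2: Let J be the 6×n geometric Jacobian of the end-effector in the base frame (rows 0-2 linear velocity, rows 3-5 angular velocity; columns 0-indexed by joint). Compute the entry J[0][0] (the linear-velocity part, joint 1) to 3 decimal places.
-9.448

axis z_0 = ẑ; lever o_n−o_0 = (-0.9630,9.4483,-1.2406)
cross product → J_v[:, 0] = (-9.4483,-0.9630,0.0000)
J_ω[:, 0] = z_0
entry J[0][0] = -9.4483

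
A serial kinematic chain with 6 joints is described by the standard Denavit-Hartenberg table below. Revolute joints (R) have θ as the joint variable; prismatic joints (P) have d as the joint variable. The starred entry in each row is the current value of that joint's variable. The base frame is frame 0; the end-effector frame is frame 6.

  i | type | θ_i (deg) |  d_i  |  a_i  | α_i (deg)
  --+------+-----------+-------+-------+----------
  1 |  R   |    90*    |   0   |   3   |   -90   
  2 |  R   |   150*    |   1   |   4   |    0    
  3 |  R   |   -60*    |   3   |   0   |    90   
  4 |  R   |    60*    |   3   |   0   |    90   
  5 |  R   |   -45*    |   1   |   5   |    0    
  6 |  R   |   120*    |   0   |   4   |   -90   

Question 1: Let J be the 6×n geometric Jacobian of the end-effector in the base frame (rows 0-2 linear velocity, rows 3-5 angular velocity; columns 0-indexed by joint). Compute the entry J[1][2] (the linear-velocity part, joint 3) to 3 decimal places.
-3.151

axis z_2 = (-1.0000,0.0000,0.0000); lever o_n−o_2 = (-6.4584,3.3282,-3.1514)
cross product → J_v[:, 2] = (-0.0000,-3.1514,-3.3282)
J_ω[:, 2] = z_2
entry J[1][2] = -3.1514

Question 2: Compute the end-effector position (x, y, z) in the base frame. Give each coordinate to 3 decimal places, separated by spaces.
-7.458 2.864 -5.151

after link 1: o_1 = (0.0000, 3.0000, 0.0000)
after link 2: o_2 = (-1.0000, -0.4641, -2.0000)
after link 3: o_3 = (-4.0000, -0.4641, -2.0000)
after link 4: o_4 = (-4.0000, 2.5359, -2.0000)
after link 5: o_5 = (-6.5619, -0.9996, -4.6338)
after link 6: o_6 = (-7.4584, 2.8641, -5.1514)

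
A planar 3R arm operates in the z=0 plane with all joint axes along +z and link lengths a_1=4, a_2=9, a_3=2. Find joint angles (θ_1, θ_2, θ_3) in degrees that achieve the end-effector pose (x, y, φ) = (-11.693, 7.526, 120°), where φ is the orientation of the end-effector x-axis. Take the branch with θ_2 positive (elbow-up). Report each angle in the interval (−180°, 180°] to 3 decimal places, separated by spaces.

wrist centre = target − a_3·(cos φ, sin φ) = (-10.6930, 5.7939)
cos θ_2 = (147.9101−4²−9²)/(2·4·9) = 0.7071; θ_2 = 45.0018° (elbow-up)
β = atan2(5.7939,-10.6930) = 151.5492°; ψ = atan2(6.3642,10.3638) = 31.5532°
θ_1 = β − ψ = 119.9960°
θ_3 = φ − θ_1 − θ_2 = -44.9978° (wrapped to (-180°,180°])

119.996 45.002 -44.998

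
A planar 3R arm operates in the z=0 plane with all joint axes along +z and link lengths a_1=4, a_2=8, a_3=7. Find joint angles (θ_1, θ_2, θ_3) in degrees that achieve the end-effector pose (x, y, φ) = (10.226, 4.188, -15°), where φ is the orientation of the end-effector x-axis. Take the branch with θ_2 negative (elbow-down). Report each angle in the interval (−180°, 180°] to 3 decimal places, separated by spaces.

149.996 -120.000 -44.996

wrist centre = target − a_3·(cos φ, sin φ) = (3.4645, 5.9997)
cos θ_2 = (47.9997−4²−8²)/(2·4·8) = -0.5000; θ_2 = -120.0003° (elbow-down)
β = atan2(5.9997,3.4645) = 59.9959°; ψ = atan2(-6.9282,-0.0000) = -90.0003°
θ_1 = β − ψ = 149.9962°
θ_3 = φ − θ_1 − θ_2 = -44.9959° (wrapped to (-180°,180°])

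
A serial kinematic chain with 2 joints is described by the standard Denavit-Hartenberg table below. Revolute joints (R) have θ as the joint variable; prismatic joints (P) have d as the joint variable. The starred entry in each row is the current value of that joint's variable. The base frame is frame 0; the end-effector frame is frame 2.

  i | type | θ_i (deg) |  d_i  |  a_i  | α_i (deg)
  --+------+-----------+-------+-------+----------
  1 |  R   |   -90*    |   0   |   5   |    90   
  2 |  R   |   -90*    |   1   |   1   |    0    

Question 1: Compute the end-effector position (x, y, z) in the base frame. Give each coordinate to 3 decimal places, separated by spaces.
-1.000 -5.000 -1.000

after link 1: o_1 = (0.0000, -5.0000, 0.0000)
after link 2: o_2 = (-1.0000, -5.0000, -1.0000)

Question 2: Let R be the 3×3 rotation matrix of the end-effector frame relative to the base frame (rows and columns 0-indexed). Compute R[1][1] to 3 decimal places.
End-effector y-axis (col 1 of R) = (0.0000,-1.0000,0.0000)
R[1][1] = -1.0000

-1.000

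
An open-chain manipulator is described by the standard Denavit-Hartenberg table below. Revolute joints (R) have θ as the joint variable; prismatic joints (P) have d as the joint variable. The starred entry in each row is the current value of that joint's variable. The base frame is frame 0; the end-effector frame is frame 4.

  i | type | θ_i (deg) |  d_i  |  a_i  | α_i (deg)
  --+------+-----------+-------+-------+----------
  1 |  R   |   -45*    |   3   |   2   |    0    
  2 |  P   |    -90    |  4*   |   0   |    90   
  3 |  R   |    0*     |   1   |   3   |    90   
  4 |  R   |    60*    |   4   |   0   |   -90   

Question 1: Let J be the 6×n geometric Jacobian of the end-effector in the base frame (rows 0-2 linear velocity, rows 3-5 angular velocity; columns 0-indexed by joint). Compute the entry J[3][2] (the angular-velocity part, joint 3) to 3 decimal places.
axis z_2 = (-0.7071,0.7071,0.0000); lever o_n−o_2 = (-2.8284,-1.4142,-4.0000)
cross product → J_v[:, 2] = (-2.8284,-2.8284,3.0000)
J_ω[:, 2] = z_2
entry J[3][2] = -0.7071

-0.707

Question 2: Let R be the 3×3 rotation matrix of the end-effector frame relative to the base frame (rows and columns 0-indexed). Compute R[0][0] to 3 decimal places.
-0.966

End-effector x-axis (col 0 of R) = (-0.9659,0.2588,0.0000)
R[0][0] = -0.9659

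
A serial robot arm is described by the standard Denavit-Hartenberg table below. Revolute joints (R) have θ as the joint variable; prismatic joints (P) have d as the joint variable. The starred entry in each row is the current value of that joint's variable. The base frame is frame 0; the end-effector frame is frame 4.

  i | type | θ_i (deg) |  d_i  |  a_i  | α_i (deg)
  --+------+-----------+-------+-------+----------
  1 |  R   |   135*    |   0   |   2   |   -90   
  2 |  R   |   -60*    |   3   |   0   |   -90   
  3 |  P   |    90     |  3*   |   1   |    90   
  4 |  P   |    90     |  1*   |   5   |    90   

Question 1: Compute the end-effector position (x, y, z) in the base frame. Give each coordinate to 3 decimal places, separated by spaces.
after link 1: o_1 = (-1.4142, 1.4142, 0.0000)
after link 2: o_2 = (-3.5355, -0.7071, 0.0000)
after link 3: o_3 = (-4.6655, 1.8371, -1.5000)
after link 4: o_4 = (-8.0810, 5.2525, -3.1340)

-8.081 5.253 -3.134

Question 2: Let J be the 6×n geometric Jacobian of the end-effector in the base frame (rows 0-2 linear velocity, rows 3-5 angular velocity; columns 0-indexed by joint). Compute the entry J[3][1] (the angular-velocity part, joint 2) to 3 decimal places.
-0.707

axis z_1 = (-0.7071,-0.7071,0.0000); lever o_n−o_1 = (-6.6667,3.8383,-3.1340)
cross product → J_v[:, 1] = (2.2161,-2.2161,-7.4282)
J_ω[:, 1] = z_1
entry J[3][1] = -0.7071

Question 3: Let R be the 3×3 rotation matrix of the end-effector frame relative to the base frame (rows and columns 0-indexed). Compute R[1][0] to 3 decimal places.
0.612

End-effector x-axis (col 0 of R) = (-0.6124,0.6124,-0.5000)
R[1][0] = 0.6124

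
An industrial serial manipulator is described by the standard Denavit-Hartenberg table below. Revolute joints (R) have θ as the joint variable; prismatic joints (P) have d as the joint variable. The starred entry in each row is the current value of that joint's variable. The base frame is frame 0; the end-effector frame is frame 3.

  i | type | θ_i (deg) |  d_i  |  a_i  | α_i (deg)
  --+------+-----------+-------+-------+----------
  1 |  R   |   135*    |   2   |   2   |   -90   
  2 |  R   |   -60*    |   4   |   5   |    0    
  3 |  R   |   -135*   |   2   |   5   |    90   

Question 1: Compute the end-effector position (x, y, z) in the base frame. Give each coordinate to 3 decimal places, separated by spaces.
-4.010 -4.476 5.036

after link 1: o_1 = (-1.4142, 1.4142, 2.0000)
after link 2: o_2 = (-6.0104, 0.3536, 6.3301)
after link 3: o_3 = (-4.0096, -4.4757, 5.0360)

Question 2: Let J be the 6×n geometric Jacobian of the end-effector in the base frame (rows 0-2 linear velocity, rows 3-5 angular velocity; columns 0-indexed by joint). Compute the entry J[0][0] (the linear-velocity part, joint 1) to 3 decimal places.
4.476

axis z_0 = ẑ; lever o_n−o_0 = (-4.0096,-4.4757,5.0360)
cross product → J_v[:, 0] = (4.4757,-4.0096,0.0000)
J_ω[:, 0] = z_0
entry J[0][0] = 4.4757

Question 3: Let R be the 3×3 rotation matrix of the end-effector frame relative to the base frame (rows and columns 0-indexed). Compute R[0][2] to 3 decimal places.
End-effector z-axis (col 2 of R) = (-0.1830,0.1830,-0.9659)
R[0][2] = -0.1830

-0.183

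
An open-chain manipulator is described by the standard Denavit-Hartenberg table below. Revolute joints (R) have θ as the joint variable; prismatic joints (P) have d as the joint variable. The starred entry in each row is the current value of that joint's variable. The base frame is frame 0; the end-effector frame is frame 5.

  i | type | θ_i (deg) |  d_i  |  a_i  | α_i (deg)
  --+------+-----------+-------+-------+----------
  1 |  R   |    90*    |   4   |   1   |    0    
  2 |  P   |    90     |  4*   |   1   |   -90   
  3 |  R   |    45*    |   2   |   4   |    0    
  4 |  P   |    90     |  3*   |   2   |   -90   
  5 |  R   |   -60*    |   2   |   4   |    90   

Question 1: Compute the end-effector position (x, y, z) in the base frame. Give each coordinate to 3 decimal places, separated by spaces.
0.414 -7.464 3.757

after link 1: o_1 = (0.0000, 1.0000, 4.0000)
after link 2: o_2 = (-1.0000, 1.0000, 8.0000)
after link 3: o_3 = (-3.8284, -1.0000, 5.1716)
after link 4: o_4 = (-2.4142, -4.0000, 3.7574)
after link 5: o_5 = (0.4142, -7.4641, 3.7574)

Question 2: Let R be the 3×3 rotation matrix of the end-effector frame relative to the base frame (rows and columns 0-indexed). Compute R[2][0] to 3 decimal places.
End-effector x-axis (col 0 of R) = (0.3536,-0.8660,-0.3536)
R[2][0] = -0.3536

-0.354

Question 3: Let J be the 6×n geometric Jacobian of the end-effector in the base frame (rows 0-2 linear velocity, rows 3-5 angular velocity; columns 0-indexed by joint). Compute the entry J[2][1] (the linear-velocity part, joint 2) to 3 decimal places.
1.000

prismatic axis z_1 = (0.0000,0.0000,1.0000)
J_v[:, 1] = z_1; J_ω[:, 1] = (0,0,0)
entry J[2][1] = 1.0000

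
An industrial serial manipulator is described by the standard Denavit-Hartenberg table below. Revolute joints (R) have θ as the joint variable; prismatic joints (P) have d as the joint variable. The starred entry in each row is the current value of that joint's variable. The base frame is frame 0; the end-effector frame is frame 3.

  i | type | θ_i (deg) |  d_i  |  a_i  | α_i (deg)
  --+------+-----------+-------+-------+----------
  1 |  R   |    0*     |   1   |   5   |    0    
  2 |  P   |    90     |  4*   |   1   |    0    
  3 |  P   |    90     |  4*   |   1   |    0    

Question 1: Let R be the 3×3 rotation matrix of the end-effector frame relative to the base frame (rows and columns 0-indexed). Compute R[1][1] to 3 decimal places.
End-effector y-axis (col 1 of R) = (-0.0000,-1.0000,0.0000)
R[1][1] = -1.0000

-1.000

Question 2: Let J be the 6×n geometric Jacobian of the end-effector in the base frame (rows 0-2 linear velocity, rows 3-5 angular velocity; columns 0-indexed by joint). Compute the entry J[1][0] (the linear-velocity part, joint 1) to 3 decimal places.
4.000

axis z_0 = ẑ; lever o_n−o_0 = (4.0000,1.0000,9.0000)
cross product → J_v[:, 0] = (-1.0000,4.0000,0.0000)
J_ω[:, 0] = z_0
entry J[1][0] = 4.0000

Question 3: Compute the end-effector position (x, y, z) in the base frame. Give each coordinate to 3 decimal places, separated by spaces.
after link 1: o_1 = (5.0000, 0.0000, 1.0000)
after link 2: o_2 = (5.0000, 1.0000, 5.0000)
after link 3: o_3 = (4.0000, 1.0000, 9.0000)

4.000 1.000 9.000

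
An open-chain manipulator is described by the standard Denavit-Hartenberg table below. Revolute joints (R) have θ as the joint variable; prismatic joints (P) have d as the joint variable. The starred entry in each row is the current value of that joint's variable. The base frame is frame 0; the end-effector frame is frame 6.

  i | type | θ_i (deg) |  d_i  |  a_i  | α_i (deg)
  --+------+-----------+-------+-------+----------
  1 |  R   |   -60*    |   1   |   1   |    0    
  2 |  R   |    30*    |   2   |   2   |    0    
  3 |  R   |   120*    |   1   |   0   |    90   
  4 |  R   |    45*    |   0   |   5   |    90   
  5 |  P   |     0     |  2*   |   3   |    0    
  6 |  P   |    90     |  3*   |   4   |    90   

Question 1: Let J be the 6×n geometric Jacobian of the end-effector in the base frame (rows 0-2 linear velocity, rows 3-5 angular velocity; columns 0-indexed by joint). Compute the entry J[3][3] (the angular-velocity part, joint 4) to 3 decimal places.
axis z_3 = (1.0000,-0.0000,0.0000); lever o_n−o_3 = (4.0000,9.1924,2.1213)
cross product → J_v[:, 3] = (-0.0000,-2.1213,9.1924)
J_ω[:, 3] = z_3
entry J[3][3] = 1.0000

1.000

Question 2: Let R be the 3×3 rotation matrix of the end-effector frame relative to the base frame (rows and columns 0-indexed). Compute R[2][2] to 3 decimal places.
End-effector z-axis (col 2 of R) = (0.0000,0.7071,0.7071)
R[2][2] = 0.7071

0.707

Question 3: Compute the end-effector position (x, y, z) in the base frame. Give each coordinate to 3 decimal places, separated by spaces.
after link 1: o_1 = (0.5000, -0.8660, 1.0000)
after link 2: o_2 = (2.2321, -1.8660, 3.0000)
after link 3: o_3 = (2.2321, -1.8660, 4.0000)
after link 4: o_4 = (2.2321, 1.6695, 7.5355)
after link 5: o_5 = (2.2321, 5.2050, 8.2426)
after link 6: o_6 = (6.2321, 7.3264, 6.1213)

6.232 7.326 6.121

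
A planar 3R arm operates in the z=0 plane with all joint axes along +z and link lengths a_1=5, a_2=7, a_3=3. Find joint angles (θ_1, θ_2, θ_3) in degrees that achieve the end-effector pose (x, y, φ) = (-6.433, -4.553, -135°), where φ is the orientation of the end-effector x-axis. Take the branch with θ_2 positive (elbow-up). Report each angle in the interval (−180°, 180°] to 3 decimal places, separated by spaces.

wrist centre = target − a_3·(cos φ, sin φ) = (-4.3117, -2.4317)
cos θ_2 = (24.5036−5²−7²)/(2·5·7) = -0.7071; θ_2 = 134.9987° (elbow-up)
β = atan2(-2.4317,-4.3117) = -150.5781°; ψ = atan2(4.9499,0.0504) = 89.4170°
θ_1 = β − ψ = -239.9951°
θ_3 = φ − θ_1 − θ_2 = -30.0036° (wrapped to (-180°,180°])

120.005 134.999 -30.004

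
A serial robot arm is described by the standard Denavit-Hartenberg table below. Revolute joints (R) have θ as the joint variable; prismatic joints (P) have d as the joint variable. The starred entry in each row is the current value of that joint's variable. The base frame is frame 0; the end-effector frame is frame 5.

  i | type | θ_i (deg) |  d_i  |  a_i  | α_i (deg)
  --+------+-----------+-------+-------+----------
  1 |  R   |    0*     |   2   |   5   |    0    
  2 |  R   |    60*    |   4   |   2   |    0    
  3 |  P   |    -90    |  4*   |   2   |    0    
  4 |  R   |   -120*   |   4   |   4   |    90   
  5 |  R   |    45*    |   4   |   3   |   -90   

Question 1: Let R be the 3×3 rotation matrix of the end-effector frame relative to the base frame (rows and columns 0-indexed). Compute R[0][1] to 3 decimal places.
0.500

End-effector y-axis (col 1 of R) = (0.5000,-0.8660,-0.0000)
R[0][1] = 0.5000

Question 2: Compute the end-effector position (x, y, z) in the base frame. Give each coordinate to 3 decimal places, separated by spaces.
0.431 1.135 16.121

after link 1: o_1 = (5.0000, 0.0000, 2.0000)
after link 2: o_2 = (6.0000, 1.7321, 6.0000)
after link 3: o_3 = (7.7321, 0.7321, 10.0000)
after link 4: o_4 = (4.2679, -1.2679, 14.0000)
after link 5: o_5 = (0.4308, 1.1355, 16.1213)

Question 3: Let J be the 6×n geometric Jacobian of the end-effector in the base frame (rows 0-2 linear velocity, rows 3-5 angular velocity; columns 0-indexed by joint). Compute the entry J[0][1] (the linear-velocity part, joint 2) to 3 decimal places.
-1.135

axis z_1 = (0.0000,0.0000,1.0000); lever o_n−o_1 = (-4.5692,1.1355,14.1213)
cross product → J_v[:, 1] = (-1.1355,-4.5692,0.0000)
J_ω[:, 1] = z_1
entry J[0][1] = -1.1355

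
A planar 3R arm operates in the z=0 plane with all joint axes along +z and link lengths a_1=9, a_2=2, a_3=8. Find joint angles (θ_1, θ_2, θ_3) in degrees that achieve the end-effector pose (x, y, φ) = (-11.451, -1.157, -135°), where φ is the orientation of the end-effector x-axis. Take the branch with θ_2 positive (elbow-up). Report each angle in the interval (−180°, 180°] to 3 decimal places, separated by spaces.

wrist centre = target − a_3·(cos φ, sin φ) = (-5.7941, 4.4999)
cos θ_2 = (53.8208−9²−2²)/(2·9·2) = -0.8661; θ_2 = 150.0072° (elbow-up)
β = atan2(4.4999,-5.7941) = 142.1663°; ψ = atan2(0.9998,7.2678) = 7.8326°
θ_1 = β − ψ = 134.3337°
θ_3 = φ − θ_1 − θ_2 = -59.3410° (wrapped to (-180°,180°])

134.334 150.007 -59.341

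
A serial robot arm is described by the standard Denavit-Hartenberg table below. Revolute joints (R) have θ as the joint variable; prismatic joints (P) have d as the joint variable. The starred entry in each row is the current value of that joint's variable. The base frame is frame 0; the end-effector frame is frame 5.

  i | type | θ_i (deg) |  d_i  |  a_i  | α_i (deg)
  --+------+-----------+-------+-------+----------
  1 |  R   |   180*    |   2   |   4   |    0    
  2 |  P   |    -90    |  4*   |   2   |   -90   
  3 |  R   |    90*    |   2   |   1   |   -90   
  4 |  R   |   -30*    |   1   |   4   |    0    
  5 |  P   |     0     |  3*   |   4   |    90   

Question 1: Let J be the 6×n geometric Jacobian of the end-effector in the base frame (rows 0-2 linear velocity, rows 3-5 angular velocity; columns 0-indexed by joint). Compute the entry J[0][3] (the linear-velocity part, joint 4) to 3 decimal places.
6.928

axis z_3 = (-0.0000,-1.0000,-0.0000); lever o_n−o_3 = (-4.0000,-4.0000,-6.9282)
cross product → J_v[:, 3] = (6.9282,-0.0000,-4.0000)
J_ω[:, 3] = z_3
entry J[0][3] = 6.9282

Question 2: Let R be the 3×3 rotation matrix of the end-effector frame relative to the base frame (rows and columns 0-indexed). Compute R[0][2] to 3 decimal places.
End-effector z-axis (col 2 of R) = (-0.8660,0.0000,0.5000)
R[0][2] = -0.8660

-0.866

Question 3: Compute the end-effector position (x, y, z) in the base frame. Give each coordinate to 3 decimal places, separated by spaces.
after link 1: o_1 = (-4.0000, 0.0000, 2.0000)
after link 2: o_2 = (-4.0000, 2.0000, 6.0000)
after link 3: o_3 = (-6.0000, 2.0000, 5.0000)
after link 4: o_4 = (-8.0000, 1.0000, 1.5359)
after link 5: o_5 = (-10.0000, -2.0000, -1.9282)

-10.000 -2.000 -1.928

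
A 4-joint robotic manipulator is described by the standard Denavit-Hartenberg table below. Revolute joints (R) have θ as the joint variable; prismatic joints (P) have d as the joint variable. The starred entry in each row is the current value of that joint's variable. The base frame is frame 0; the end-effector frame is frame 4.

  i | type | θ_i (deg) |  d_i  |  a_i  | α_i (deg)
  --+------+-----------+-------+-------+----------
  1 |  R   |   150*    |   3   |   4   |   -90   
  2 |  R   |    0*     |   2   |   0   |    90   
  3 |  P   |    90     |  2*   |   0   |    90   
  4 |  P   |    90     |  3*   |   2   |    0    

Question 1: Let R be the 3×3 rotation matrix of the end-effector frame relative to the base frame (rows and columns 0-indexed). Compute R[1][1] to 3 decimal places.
End-effector y-axis (col 1 of R) = (0.5000,0.8660,0.0000)
R[1][1] = 0.8660

0.866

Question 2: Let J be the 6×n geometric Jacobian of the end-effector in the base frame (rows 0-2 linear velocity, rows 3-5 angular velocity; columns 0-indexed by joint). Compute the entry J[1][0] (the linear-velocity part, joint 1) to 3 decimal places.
-7.062

axis z_0 = ẑ; lever o_n−o_0 = (-7.0622,1.7679,7.0000)
cross product → J_v[:, 0] = (-1.7679,-7.0622,0.0000)
J_ω[:, 0] = z_0
entry J[1][0] = -7.0622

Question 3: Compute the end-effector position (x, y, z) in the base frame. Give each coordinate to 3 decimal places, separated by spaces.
after link 1: o_1 = (-3.4641, 2.0000, 3.0000)
after link 2: o_2 = (-4.4641, 0.2679, 3.0000)
after link 3: o_3 = (-4.4641, 0.2679, 5.0000)
after link 4: o_4 = (-7.0622, 1.7679, 7.0000)

-7.062 1.768 7.000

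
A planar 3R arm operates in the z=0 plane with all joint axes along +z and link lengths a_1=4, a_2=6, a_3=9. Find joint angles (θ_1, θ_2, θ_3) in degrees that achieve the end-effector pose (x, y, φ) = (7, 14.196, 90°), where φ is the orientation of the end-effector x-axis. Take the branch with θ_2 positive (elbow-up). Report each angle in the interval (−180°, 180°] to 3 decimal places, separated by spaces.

wrist centre = target − a_3·(cos φ, sin φ) = (7.0000, 5.1960)
cos θ_2 = (75.9984−4²−6²)/(2·4·6) = 0.5000; θ_2 = 60.0022° (elbow-up)
β = atan2(5.1960,7.0000) = 36.5860°; ψ = atan2(5.1963,6.9998) = 36.5882°
θ_1 = β − ψ = -0.0022°
θ_3 = φ − θ_1 − θ_2 = 30.0000° (wrapped to (-180°,180°])

-0.002 60.002 30.000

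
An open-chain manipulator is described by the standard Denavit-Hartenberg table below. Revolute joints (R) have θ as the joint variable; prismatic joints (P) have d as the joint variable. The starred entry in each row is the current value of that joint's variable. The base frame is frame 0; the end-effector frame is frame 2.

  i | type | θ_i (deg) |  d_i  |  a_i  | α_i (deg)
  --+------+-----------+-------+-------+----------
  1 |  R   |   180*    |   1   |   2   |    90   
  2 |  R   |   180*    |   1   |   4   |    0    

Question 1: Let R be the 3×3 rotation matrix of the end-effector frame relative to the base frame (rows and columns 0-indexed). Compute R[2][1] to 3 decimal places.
-1.000

End-effector y-axis (col 1 of R) = (0.0000,0.0000,-1.0000)
R[2][1] = -1.0000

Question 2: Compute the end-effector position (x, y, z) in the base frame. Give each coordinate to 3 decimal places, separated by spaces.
after link 1: o_1 = (-2.0000, 0.0000, 1.0000)
after link 2: o_2 = (2.0000, 1.0000, 1.0000)

2.000 1.000 1.000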